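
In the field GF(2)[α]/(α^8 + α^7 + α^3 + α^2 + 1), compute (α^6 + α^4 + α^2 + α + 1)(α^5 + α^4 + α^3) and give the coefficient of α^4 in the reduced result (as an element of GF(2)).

0

Multiply in GF(2)[α]: (α^6 + α^4 + α^2 + α + 1)·(α^5 + α^4 + α^3) = α^11 + α^10 + α^8 + α^5 + α^3.
Reduce using α^8 ≡ α^7 + α^3 + α^2 + 1 (mod α^8 + α^7 + α^3 + α^2 + 1).
Reduced: α^7 + α^6 + α^3 + α^2 + 1.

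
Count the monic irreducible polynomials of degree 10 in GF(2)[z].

99

The number of monic irreducibles of degree 10 over GF(2) is (1/10)·Σ_{d∣10} μ(10/d) 2^d.
Divisors of 10: 1, 2, 5, 10; μ(10/d) for each: 1, -1, -1, 1.
Σ = 2^1 − 2^2 − 2^5 + 2^10 = 990.
N = 990/10 = 99.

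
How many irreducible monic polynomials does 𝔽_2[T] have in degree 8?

30

x^(2^8) − x is the product of all monic irreducibles of degree dividing 8; Möbius inversion gives N = (1/8) Σ μ(8/d)·2^d.
Divisors of 8: 1, 2, 4, 8; μ(8/d) for each: 0, 0, -1, 1.
Σ = − 2^4 + 2^8 = 240.
N = 240/8 = 30.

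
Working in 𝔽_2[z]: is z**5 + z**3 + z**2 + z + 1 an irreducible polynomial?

Write f(z) = z**5 + z**3 + z**2 + z + 1.
Check for roots in 𝔽_2: f(0) = 1; f(1) = 1.
No roots, so no linear factors.
Monic irreducibles of degree 2 over GF(2): z**2 + z + 1.
None of them divide f (all give nonzero remainder).
No irreducible factor of degree ≤ 2 exists, so f is irreducible over GF(2).

Yes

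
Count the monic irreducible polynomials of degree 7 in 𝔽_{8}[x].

The number of monic irreducibles of degree 7 over GF(8) is (1/7)·Σ_{d∣7} μ(7/d) 8^d.
Divisors of 7: 1, 7; μ(7/d) for each: -1, 1.
Σ = − 8^1 + 8^7 = 2097144.
N = 2097144/7 = 299592.

299592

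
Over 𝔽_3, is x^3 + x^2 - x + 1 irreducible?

Yes

Write g(x) = x^3 + x^2 - x + 1.
Check for roots in 𝔽_3: g(0) = 1; g(1) = 2; g(2) = 2.
No roots. A degree-3 polynomial over a field with no linear factor is irreducible.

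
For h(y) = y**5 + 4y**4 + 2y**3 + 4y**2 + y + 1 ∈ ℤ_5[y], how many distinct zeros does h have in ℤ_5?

1

Evaluate at each of the 5 elements of ℤ_5:
h(0) = 1; h(1) = 3; h(2) = 1; h(3) = 1; h(4) = 0 → root.
Roots: {4}.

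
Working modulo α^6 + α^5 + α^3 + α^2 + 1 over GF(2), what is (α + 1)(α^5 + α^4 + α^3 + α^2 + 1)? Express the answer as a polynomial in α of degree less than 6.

Multiply in GF(2)[α]: (α + 1)·(α^5 + α^4 + α^3 + α^2 + 1) = α^6 + α^2 + α + 1.
Reduce using α^6 ≡ α^5 + α^3 + α^2 + 1 (mod α^6 + α^5 + α^3 + α^2 + 1).
Reduced: α^5 + α^3 + α.

α^5 + α^3 + α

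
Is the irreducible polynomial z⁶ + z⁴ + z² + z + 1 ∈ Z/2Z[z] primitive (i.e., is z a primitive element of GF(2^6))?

No

Write f(z) = z⁶ + z⁴ + z² + z + 1.
|GF(2^6)^×| = 2^6 − 1 = 63. Prime factorization: 63 = 3^2·7.
f is primitive ⇔ z has order 63 in GF(2)[z]/(f), i.e. z^(63/q) ≠ 1 for each prime q | 63.
z^(21) mod f = 1
z^(9) mod f = z⁴ + z² + z.
Since z^(21) = 1, the order of z divides 21 < 63; not primitive.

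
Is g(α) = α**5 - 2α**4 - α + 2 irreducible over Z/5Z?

Check for roots in Z/5Z: g(0) = 2; g(1) = 0 → root; g(2) = 0 → root; g(3) = 0 → root; g(4) = 0 → root.
g(1) = 0, so (α − 1) divides g(α); g is reducible.

No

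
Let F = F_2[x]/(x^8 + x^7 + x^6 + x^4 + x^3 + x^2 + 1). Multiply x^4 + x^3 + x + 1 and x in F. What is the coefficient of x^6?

Multiply in F_2[x]: (x^4 + x^3 + x + 1)·(x) = x^5 + x^4 + x^2 + x.
Reduced: x^5 + x^4 + x^2 + x.

0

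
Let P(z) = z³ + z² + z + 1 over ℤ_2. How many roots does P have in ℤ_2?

1

Evaluate at each of the 2 elements of ℤ_2:
P(0) = 1; P(1) = 0 → root.
Roots: {1}.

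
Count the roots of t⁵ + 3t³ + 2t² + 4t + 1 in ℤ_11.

Write g(t) = t⁵ + 3t³ + 2t² + 4t + 1.
Evaluate at each of the 11 elements of ℤ_11:
g(0) = 1; g(1) = 0 → root; g(2) = 7; g(3) = 3; g(4) = 0 → root; g(5) = 7; g(6) = 7; g(7) = 0 → root; g(8) = 2; g(9) = 0 → root; g(10) = 6.
Roots: {1, 4, 7, 9}.

4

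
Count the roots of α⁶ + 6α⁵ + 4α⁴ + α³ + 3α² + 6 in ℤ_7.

3

Write P(α) = α⁶ + 6α⁵ + 4α⁴ + α³ + 3α² + 6.
Evaluate at each of the 7 elements of ℤ_7:
P(0) = 6; P(1) = 0 → root; P(2) = 3; P(3) = 2; P(4) = 0 → root; P(5) = 2; P(6) = 0 → root.
Roots: {1, 4, 6}.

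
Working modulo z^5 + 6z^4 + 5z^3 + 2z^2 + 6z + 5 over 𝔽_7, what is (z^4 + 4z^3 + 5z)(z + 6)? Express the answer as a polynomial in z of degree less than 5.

Multiply in 𝔽_7[z]: (z^4 + 4z^3 + 5z)·(z + 6) = z^5 + 3z^4 + 3z^3 + 5z^2 + 2z.
Reduce using z^5 ≡ z^4 + 2z^3 + 5z^2 + z + 2 (mod z^5 + 6z^4 + 5z^3 + 2z^2 + 6z + 5).
Reduced: 4z^4 + 5z^3 + 3z^2 + 3z + 2.

4z^4 + 5z^3 + 3z^2 + 3z + 2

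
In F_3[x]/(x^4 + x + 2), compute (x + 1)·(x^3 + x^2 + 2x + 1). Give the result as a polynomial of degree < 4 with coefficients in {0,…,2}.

Multiply in F_3[x]: (x + 1)·(x^3 + x^2 + 2x + 1) = x^4 + 2x^3 + 1.
Reduce using x^4 ≡ 2x + 1 (mod x^4 + x + 2).
Reduced: 2x^3 + 2x + 2.

2x^3 + 2x + 2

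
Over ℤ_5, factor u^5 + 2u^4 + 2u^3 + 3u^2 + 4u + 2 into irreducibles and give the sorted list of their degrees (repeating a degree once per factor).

Write g(u) = u^5 + 2u^4 + 2u^3 + 3u^2 + 4u + 2.
Roots in ℤ_5: g(0) = 2; g(1) = 4; g(2) = 2; g(3) = 0 → root; g(4) = 0 → root.
Linear factors from roots: (u + 2), (u + 1).
Complete factorization: g(u) = (u + 1)·(u + 2)·(u^3 + 4u^2 + 3u + 1).
Factor degrees with multiplicity: 1 + 1 + 3 = 5.

1, 1, 3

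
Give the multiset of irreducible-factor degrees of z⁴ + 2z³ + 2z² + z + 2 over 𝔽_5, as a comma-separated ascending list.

Write h(z) = z⁴ + 2z³ + 2z² + z + 2.
Roots in 𝔽_5: h(0) = 2; h(1) = 3; h(2) = 4; h(3) = 3; h(4) = 2.
Complete factorization: h(z) = (z² - 2)·(z² + 2z - 1).
Factor degrees with multiplicity: 2 + 2 = 4.

2, 2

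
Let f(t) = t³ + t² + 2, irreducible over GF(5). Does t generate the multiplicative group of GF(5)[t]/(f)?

|GF(5^3)^×| = 5^3 − 1 = 124. Prime factorization: 124 = 2^2·31.
f is primitive ⇔ t has order 124 in GF(5)[t]/(f), i.e. t^(124/q) ≠ 1 for each prime q | 124.
t^(62) mod f = 4.
t^(4) mod f = t² + 3t + 2.
None equal 1, so t has full order 124; f is primitive.

Yes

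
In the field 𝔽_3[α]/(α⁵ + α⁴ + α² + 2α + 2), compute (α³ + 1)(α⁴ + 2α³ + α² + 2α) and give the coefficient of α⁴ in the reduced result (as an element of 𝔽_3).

Multiply in 𝔽_3[α]: (α³ + 1)·(α⁴ + 2α³ + α² + 2α) = α⁷ + 2α⁶ + α⁵ + 2α³ + α² + 2α.
Reduce using α⁵ ≡ 2α⁴ + 2α² + α + 1 (mod α⁵ + α⁴ + α² + 2α + 2).
Reduced: 2α⁴ + 2α³.

2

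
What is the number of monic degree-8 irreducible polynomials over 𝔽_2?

By the necklace-counting formula, N_2(8) = (1/8) Σ_{d|8} μ(8/d)·2^d.
Divisors of 8: 1, 2, 4, 8; μ(8/d) for each: 0, 0, -1, 1.
Σ = − 2^4 + 2^8 = 240.
N = 240/8 = 30.

30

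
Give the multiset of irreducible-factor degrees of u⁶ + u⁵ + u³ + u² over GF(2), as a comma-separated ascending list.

1, 1, 1, 1, 2

Write g(u) = u⁶ + u⁵ + u³ + u².
Roots in GF(2): g(0) = 0 → root; g(1) = 0 → root.
Linear factors from roots: (u), (u + 1).
Complete factorization: g(u) = (u)^2·(u + 1)^2·(u² + u + 1).
Factor degrees with multiplicity: 1 + 1 + 1 + 1 + 2 = 6.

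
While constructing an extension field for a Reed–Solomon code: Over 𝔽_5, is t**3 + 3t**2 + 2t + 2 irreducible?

Write P(t) = t**3 + 3t**2 + 2t + 2.
Check for roots in 𝔽_5: P(0) = 2; P(1) = 3; P(2) = 1; P(3) = 2; P(4) = 2.
No roots. A degree-3 polynomial over a field with no linear factor is irreducible.

Yes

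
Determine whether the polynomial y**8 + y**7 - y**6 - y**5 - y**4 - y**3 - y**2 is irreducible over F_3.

Write h(y) = y**8 + y**7 - y**6 - y**5 - y**4 - y**3 - y**2.
Check for roots in F_3: h(0) = 0 → root; h(1) = 0 → root; h(2) = 2.
h(0) = 0, so (y) divides h(y); h is reducible.

No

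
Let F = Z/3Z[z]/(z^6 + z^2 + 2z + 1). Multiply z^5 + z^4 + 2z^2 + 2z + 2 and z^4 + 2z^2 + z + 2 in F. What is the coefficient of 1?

Multiply in Z/3Z[z]: (z^5 + z^4 + 2z^2 + 2z + 2)·(z^4 + 2z^2 + z + 2) = z^9 + z^8 + 2z^7 + 2z^6 + 2z^5 + 2z^4 + z^2 + 1.
Reduce using z^6 ≡ 2z^2 + z + 2 (mod z^6 + z^2 + 2z + 1).
Reduced: z^5 + 2z^4 + z^3 + 2.

2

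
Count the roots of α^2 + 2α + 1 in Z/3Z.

1

Write h(α) = α^2 + 2α + 1.
Evaluate at each of the 3 elements of Z/3Z:
h(0) = 1; h(1) = 1; h(2) = 0 → root.
Roots: {2}.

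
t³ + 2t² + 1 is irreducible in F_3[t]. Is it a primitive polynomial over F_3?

Write f(t) = t³ + 2t² + 1.
|GF(3^3)^×| = 3^3 − 1 = 26. Prime factorization: 26 = 2·13.
f is primitive ⇔ t has order 26 in GF(3)[t]/(f), i.e. t^(26/q) ≠ 1 for each prime q | 26.
t^(13) mod f = 2.
t^(2) mod f = t².
None equal 1, so t has full order 26; f is primitive.

Yes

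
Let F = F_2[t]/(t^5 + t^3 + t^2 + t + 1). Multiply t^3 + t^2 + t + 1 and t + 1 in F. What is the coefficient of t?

Multiply in F_2[t]: (t^3 + t^2 + t + 1)·(t + 1) = t^4 + 1.
Reduced: t^4 + 1.

0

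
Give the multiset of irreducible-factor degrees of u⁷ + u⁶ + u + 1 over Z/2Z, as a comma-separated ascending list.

1, 1, 1, 2, 2

Write g(u) = u⁷ + u⁶ + u + 1.
Roots in Z/2Z: g(0) = 1; g(1) = 0 → root.
Linear factors from roots: (u + 1).
Complete factorization: g(u) = (u + 1)^3·(u² + u + 1)^2.
Factor degrees with multiplicity: 1 + 1 + 1 + 2 + 2 = 7.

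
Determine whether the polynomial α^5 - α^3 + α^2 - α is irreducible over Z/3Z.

Write m(α) = α^5 - α^3 + α^2 - α.
Check for roots in Z/3Z: m(0) = 0 → root; m(1) = 0 → root; m(2) = 2.
m(0) = 0, so (α) divides m(α); m is reducible.

No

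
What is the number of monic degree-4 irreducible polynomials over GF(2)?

3

Gauss's count: N_{2}(4) = (1/4) Σ_{d|4} μ(4/d)·2^d.
Divisors of 4: 1, 2, 4; μ(4/d) for each: 0, -1, 1.
Σ = − 2^2 + 2^4 = 12.
N = 12/4 = 3.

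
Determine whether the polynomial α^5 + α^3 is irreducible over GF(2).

Write g(α) = α^5 + α^3.
Check for roots in GF(2): g(0) = 0 → root; g(1) = 0 → root.
g(0) = 0, so (α) divides g(α); g is reducible.

No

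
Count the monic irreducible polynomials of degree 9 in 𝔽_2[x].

x^(2^9) − x is the product of all monic irreducibles of degree dividing 9; Möbius inversion gives N = (1/9) Σ μ(9/d)·2^d.
Divisors of 9: 1, 3, 9; μ(9/d) for each: 0, -1, 1.
Σ = − 2^3 + 2^9 = 504.
N = 504/9 = 56.

56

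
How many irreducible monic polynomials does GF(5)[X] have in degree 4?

x^(5^4) − x is the product of all monic irreducibles of degree dividing 4; Möbius inversion gives N = (1/4) Σ μ(4/d)·5^d.
Divisors of 4: 1, 2, 4; μ(4/d) for each: 0, -1, 1.
Σ = − 5^2 + 5^4 = 600.
N = 600/4 = 150.

150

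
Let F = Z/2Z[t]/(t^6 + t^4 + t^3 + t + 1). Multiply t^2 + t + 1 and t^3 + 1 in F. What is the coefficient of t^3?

Multiply in Z/2Z[t]: (t^2 + t + 1)·(t^3 + 1) = t^5 + t^4 + t^3 + t^2 + t + 1.
Reduced: t^5 + t^4 + t^3 + t^2 + t + 1.

1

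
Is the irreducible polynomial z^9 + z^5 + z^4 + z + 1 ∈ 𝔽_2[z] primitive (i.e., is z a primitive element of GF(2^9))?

Yes

Write f(z) = z^9 + z^5 + z^4 + z + 1.
|GF(2^9)^×| = 2^9 − 1 = 511. Prime factorization: 511 = 7·73.
f is primitive ⇔ z has order 511 in GF(2)[z]/(f), i.e. z^(511/q) ≠ 1 for each prime q | 511.
z^(73) mod f = z^8 + z^7 + z^6 + z^3 + z^2 + z.
z^(7) mod f = z^7.
None equal 1, so z has full order 511; f is primitive.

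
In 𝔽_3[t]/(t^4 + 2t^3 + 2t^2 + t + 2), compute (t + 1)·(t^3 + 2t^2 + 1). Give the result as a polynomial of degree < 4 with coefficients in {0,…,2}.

t^3 + 2

Multiply in 𝔽_3[t]: (t + 1)·(t^3 + 2t^2 + 1) = t^4 + 2t^2 + t + 1.
Reduce using t^4 ≡ t^3 + t^2 + 2t + 1 (mod t^4 + 2t^3 + 2t^2 + t + 2).
Reduced: t^3 + 2.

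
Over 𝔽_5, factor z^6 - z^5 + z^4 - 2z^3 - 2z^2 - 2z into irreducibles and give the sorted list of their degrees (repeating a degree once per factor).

1, 1, 1, 1, 1, 1

Write g(z) = z^6 - z^5 + z^4 - 2z^3 - 2z^2 - 2z.
Roots in 𝔽_5: g(0) = 0 → root; g(1) = 0 → root; g(2) = 0 → root; g(3) = 4; g(4) = 0 → root.
Linear factors from roots: (z), (z - 1), (z - 2), (z + 1).
Complete factorization: g(z) = (z)·(z + 1)·(z - 1)·(z - 2)^3.
Factor degrees with multiplicity: 1 + 1 + 1 + 1 + 1 + 1 = 6.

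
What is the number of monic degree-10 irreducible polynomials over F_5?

976248

By the necklace-counting formula, N_5(10) = (1/10) Σ_{d|10} μ(10/d)·5^d.
Divisors of 10: 1, 2, 5, 10; μ(10/d) for each: 1, -1, -1, 1.
Σ = 5^1 − 5^2 − 5^5 + 5^10 = 9762480.
N = 9762480/10 = 976248.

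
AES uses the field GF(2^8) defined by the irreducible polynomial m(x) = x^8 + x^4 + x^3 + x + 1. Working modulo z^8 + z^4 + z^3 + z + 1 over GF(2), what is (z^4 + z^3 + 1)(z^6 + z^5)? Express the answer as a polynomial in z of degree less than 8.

z^4 + z^2 + z + 1

Multiply in GF(2)[z]: (z^4 + z^3 + 1)·(z^6 + z^5) = z^10 + z^8 + z^6 + z^5.
Reduce using z^8 ≡ z^4 + z^3 + z + 1 (mod z^8 + z^4 + z^3 + z + 1).
Reduced: z^4 + z^2 + z + 1.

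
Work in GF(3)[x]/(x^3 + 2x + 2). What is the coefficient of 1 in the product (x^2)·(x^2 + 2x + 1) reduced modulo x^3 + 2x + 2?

2

Multiply in GF(3)[x]: (x^2)·(x^2 + 2x + 1) = x^4 + 2x^3 + x^2.
Reduce using x^3 ≡ x + 1 (mod x^3 + 2x + 2).
Reduced: 2x^2 + 2.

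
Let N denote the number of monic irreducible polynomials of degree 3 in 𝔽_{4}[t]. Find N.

By the necklace-counting formula, N_4(3) = (1/3) Σ_{d|3} μ(3/d)·4^d.
Divisors of 3: 1, 3; μ(3/d) for each: -1, 1.
Σ = − 4^1 + 4^3 = 60.
N = 60/3 = 20.

20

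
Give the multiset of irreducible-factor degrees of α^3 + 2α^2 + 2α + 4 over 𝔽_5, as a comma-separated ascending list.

Write g(α) = α^3 + 2α^2 + 2α + 4.
Roots in 𝔽_5: g(0) = 4; g(1) = 4; g(2) = 4; g(3) = 0 → root; g(4) = 3.
Linear factors from roots: (α + 2).
Complete factorization: g(α) = (α + 2)·(α^2 + 2).
Factor degrees with multiplicity: 1 + 2 = 3.

1, 2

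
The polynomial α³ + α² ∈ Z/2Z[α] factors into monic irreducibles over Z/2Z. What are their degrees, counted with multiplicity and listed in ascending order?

1, 1, 1

Write f(α) = α³ + α².
Roots in Z/2Z: f(0) = 0 → root; f(1) = 0 → root.
Linear factors from roots: (α), (α + 1).
Complete factorization: f(α) = (α + 1)·(α)^2.
Factor degrees with multiplicity: 1 + 1 + 1 = 3.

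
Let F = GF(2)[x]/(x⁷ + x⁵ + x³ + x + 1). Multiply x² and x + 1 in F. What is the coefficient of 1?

Multiply in GF(2)[x]: (x²)·(x + 1) = x³ + x².
Reduced: x³ + x².

0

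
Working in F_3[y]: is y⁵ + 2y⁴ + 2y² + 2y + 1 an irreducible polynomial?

Write h(y) = y⁵ + 2y⁴ + 2y² + 2y + 1.
Check for roots in F_3: h(0) = 1; h(1) = 2; h(2) = 2.
No roots, so no linear factors.
Monic irreducibles of degree 2 over GF(3): y² + 1, y² + y + 2, y² + 2y + 2.
None of them divide h (all give nonzero remainder).
No irreducible factor of degree ≤ 2 exists, so h is irreducible over GF(3).

Yes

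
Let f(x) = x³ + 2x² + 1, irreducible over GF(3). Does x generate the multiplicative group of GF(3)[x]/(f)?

|GF(3^3)^×| = 3^3 − 1 = 26. Prime factorization: 26 = 2·13.
f is primitive ⇔ x has order 26 in GF(3)[x]/(f), i.e. x^(26/q) ≠ 1 for each prime q | 26.
x^(13) mod f = 2.
x^(2) mod f = x².
None equal 1, so x has full order 26; f is primitive.

Yes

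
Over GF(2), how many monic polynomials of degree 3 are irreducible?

The number of monic irreducibles of degree 3 over GF(2) is (1/3)·Σ_{d∣3} μ(3/d) 2^d.
Divisors of 3: 1, 3; μ(3/d) for each: -1, 1.
Σ = − 2^1 + 2^3 = 6.
N = 6/3 = 2.

2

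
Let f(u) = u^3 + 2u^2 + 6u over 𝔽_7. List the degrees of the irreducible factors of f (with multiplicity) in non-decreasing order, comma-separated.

1, 1, 1

Linear factors from roots: (u), (u + 5), (u + 4).
Complete factorization: f(u) = (u)·(u + 4)·(u + 5).
Factor degrees with multiplicity: 1 + 1 + 1 = 3.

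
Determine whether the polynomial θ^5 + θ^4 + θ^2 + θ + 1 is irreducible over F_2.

Write P(θ) = θ^5 + θ^4 + θ^2 + θ + 1.
Check for roots in F_2: P(0) = 1; P(1) = 1.
No roots, so no linear factors.
Monic irreducibles of degree 2 over GF(2): θ^2 + θ + 1.
None of them divide P (all give nonzero remainder).
No irreducible factor of degree ≤ 2 exists, so P is irreducible over GF(2).

Yes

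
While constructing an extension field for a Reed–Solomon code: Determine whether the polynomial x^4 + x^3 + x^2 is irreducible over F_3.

Write f(x) = x^4 + x^3 + x^2.
Check for roots in F_3: f(0) = 0 → root; f(1) = 0 → root; f(2) = 1.
f(0) = 0, so (x) divides f(x); f is reducible.

No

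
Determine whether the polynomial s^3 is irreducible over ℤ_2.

Write f(s) = s^3.
Check for roots in ℤ_2: f(0) = 0 → root; f(1) = 1.
f(0) = 0, so (s) divides f(s); f is reducible.

No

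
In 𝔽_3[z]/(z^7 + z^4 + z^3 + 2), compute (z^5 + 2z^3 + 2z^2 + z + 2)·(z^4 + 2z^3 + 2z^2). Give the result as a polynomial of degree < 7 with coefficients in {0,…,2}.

Multiply in 𝔽_3[z]: (z^5 + 2z^3 + 2z^2 + z + 2)·(z^4 + 2z^3 + 2z^2) = z^9 + 2z^8 + z^7 + 2z^4 + z^2.
Reduce using z^7 ≡ 2z^4 + 2z^3 + 1 (mod z^7 + z^4 + z^3 + 2).
Reduced: 2z^6 + 2z^4 + 2z^3 + 2z^2 + 2z + 1.

2z^6 + 2z^4 + 2z^3 + 2z^2 + 2z + 1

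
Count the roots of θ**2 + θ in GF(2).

2

Write h(θ) = θ**2 + θ.
Evaluate at each of the 2 elements of GF(2):
h(0) = 0 → root; h(1) = 0 → root.
Roots: {0, 1}.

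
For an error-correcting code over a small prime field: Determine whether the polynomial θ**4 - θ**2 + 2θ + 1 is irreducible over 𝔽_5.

Write g(θ) = θ**4 - θ**2 + 2θ + 1.
Check for roots in 𝔽_5: g(0) = 1; g(1) = 3; g(2) = 2; g(3) = 4; g(4) = 4.
No roots, so no linear factors.
Degree-2 irreducible divisors: test the 10 monic irreducibles of degree 2 over GF(5).
None of them divide g (all give nonzero remainder).
No irreducible factor of degree ≤ 2 exists, so g is irreducible over GF(5).

Yes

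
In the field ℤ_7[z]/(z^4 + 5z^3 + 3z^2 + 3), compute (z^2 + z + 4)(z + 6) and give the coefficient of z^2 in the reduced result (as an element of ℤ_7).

Multiply in ℤ_7[z]: (z^2 + z + 4)·(z + 6) = z^3 + 3z + 3.
Reduced: z^3 + 3z + 3.

0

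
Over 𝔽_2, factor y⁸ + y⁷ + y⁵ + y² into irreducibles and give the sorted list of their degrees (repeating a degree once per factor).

Write h(y) = y⁸ + y⁷ + y⁵ + y².
Roots in 𝔽_2: h(0) = 0 → root; h(1) = 0 → root.
Linear factors from roots: (y), (y + 1).
Complete factorization: h(y) = (y)^2·(y + 1)^3·(y³ + y + 1).
Factor degrees with multiplicity: 1 + 1 + 1 + 1 + 1 + 3 = 8.

1, 1, 1, 1, 1, 3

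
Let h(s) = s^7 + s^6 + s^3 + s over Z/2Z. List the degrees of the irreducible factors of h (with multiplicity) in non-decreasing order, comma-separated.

Roots in Z/2Z: h(0) = 0 → root; h(1) = 0 → root.
Linear factors from roots: (s), (s + 1).
Complete factorization: h(s) = (s)·(s + 1)·(s^2 + s + 1)·(s^3 + s^2 + 1).
Factor degrees with multiplicity: 1 + 1 + 2 + 3 = 7.

1, 1, 2, 3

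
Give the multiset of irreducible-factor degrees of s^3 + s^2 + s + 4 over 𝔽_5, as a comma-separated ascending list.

3

Write f(s) = s^3 + s^2 + s + 4.
Roots in 𝔽_5: f(0) = 4; f(1) = 2; f(2) = 3; f(3) = 3; f(4) = 3.
Complete factorization: f(s) = (s^3 + s^2 + s + 4).
Factor degrees with multiplicity: 3 = 3.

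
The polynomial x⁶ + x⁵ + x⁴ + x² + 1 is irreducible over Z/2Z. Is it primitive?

No

Write f(x) = x⁶ + x⁵ + x⁴ + x² + 1.
|GF(2^6)^×| = 2^6 − 1 = 63. Prime factorization: 63 = 3^2·7.
f is primitive ⇔ x has order 63 in GF(2)[x]/(f), i.e. x^(63/q) ≠ 1 for each prime q | 63.
x^(21) mod f = 1
x^(9) mod f = x³ + 1.
Since x^(21) = 1, the order of x divides 21 < 63; not primitive.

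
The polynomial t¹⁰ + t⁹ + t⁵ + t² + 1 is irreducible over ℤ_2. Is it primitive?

Write f(t) = t¹⁰ + t⁹ + t⁵ + t² + 1.
|GF(2^10)^×| = 2^10 − 1 = 1023. Prime factorization: 1023 = 3·11·31.
f is primitive ⇔ t has order 1023 in GF(2)[t]/(f), i.e. t^(1023/q) ≠ 1 for each prime q | 1023.
t^(341) mod f = t⁷ + t⁴ + t² + t.
t^(93) mod f = t⁷ + t⁶ + t⁴ + t³ + 1.
t^(33) mod f = t⁹ + t⁷ + t⁶ + t⁵ + t³ + t² + 1.
None equal 1, so t has full order 1023; f is primitive.

Yes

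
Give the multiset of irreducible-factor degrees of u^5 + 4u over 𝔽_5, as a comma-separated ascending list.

Write f(u) = u^5 + 4u.
Roots in 𝔽_5: f(0) = 0 → root; f(1) = 0 → root; f(2) = 0 → root; f(3) = 0 → root; f(4) = 0 → root.
Linear factors from roots: (u), (u + 4), (u + 3), (u + 2), (u + 1).
Complete factorization: f(u) = (u)·(u + 1)·(u + 2)·(u + 3)·(u + 4).
Factor degrees with multiplicity: 1 + 1 + 1 + 1 + 1 = 5.

1, 1, 1, 1, 1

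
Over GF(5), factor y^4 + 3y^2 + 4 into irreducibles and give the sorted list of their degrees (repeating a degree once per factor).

2, 2

Write h(y) = y^4 + 3y^2 + 4.
Roots in GF(5): h(0) = 4; h(1) = 3; h(2) = 2; h(3) = 2; h(4) = 3.
Complete factorization: h(y) = (y^2 + y + 2)·(y^2 + 4y + 2).
Factor degrees with multiplicity: 2 + 2 = 4.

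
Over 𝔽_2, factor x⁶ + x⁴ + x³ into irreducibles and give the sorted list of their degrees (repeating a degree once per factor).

1, 1, 1, 3

Write h(x) = x⁶ + x⁴ + x³.
Roots in 𝔽_2: h(0) = 0 → root; h(1) = 1.
Linear factors from roots: (x).
Complete factorization: h(x) = (x)^3·(x³ + x + 1).
Factor degrees with multiplicity: 1 + 1 + 1 + 3 = 6.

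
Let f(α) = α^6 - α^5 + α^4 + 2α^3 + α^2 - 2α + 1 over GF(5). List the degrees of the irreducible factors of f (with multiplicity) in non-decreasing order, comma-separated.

Roots in GF(5): f(0) = 1; f(1) = 3; f(2) = 0 → root; f(3) = 0 → root; f(4) = 0 → root.
Linear factors from roots: (α - 2), (α + 2), (α + 1).
Complete factorization: f(α) = (α + 1)·(α + 2)·(α - 2)^2·(α^2 + 2).
Factor degrees with multiplicity: 1 + 1 + 1 + 1 + 2 = 6.

1, 1, 1, 1, 2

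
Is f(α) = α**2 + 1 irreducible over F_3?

Check for roots in F_3: f(0) = 1; f(1) = 2; f(2) = 2.
No roots. A degree-2 polynomial over a field with no linear factor is irreducible.

Yes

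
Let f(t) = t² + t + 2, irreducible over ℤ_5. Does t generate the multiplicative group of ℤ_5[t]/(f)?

|GF(5^2)^×| = 5^2 − 1 = 24. Prime factorization: 24 = 2^3·3.
f is primitive ⇔ t has order 24 in GF(5)[t]/(f), i.e. t^(24/q) ≠ 1 for each prime q | 24.
t^(12) mod f = 4.
t^(8) mod f = 3t + 1.
None equal 1, so t has full order 24; f is primitive.

Yes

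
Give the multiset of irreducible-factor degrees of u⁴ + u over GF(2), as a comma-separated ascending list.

1, 1, 2

Write h(u) = u⁴ + u.
Roots in GF(2): h(0) = 0 → root; h(1) = 0 → root.
Linear factors from roots: (u), (u + 1).
Complete factorization: h(u) = (u)·(u + 1)·(u² + u + 1).
Factor degrees with multiplicity: 1 + 1 + 2 = 4.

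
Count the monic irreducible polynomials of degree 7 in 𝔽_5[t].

11160

x^(5^7) − x is the product of all monic irreducibles of degree dividing 7; Möbius inversion gives N = (1/7) Σ μ(7/d)·5^d.
Divisors of 7: 1, 7; μ(7/d) for each: -1, 1.
Σ = − 5^1 + 5^7 = 78120.
N = 78120/7 = 11160.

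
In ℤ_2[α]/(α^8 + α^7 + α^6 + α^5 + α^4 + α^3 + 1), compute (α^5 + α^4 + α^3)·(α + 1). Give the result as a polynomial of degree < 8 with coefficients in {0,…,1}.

α^6 + α^3

Multiply in ℤ_2[α]: (α^5 + α^4 + α^3)·(α + 1) = α^6 + α^3.
Reduced: α^6 + α^3.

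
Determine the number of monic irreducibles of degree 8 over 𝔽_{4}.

8160

The number of monic irreducibles of degree 8 over GF(4) is (1/8)·Σ_{d∣8} μ(8/d) 4^d.
Divisors of 8: 1, 2, 4, 8; μ(8/d) for each: 0, 0, -1, 1.
Σ = − 4^4 + 4^8 = 65280.
N = 65280/8 = 8160.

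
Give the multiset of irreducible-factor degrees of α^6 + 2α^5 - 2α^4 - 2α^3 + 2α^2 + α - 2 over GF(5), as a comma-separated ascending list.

1, 2, 3

Write f(α) = α^6 + 2α^5 - 2α^4 - 2α^3 + 2α^2 + α - 2.
Roots in GF(5): f(0) = 3; f(1) = 0 → root; f(2) = 3; f(3) = 3; f(4) = 3.
Linear factors from roots: (α - 1).
Complete factorization: f(α) = (α - 1)·(α^2 + 2α - 2)·(α^3 + α^2 + α - 1).
Factor degrees with multiplicity: 1 + 2 + 3 = 6.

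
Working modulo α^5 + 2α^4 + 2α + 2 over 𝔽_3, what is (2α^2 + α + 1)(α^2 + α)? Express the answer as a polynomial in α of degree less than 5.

2α^4 + 2α^2 + α

Multiply in 𝔽_3[α]: (2α^2 + α + 1)·(α^2 + α) = 2α^4 + 2α^2 + α.
Reduced: 2α^4 + 2α^2 + α.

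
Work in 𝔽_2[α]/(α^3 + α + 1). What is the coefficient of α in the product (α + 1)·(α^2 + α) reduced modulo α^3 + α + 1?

Multiply in 𝔽_2[α]: (α + 1)·(α^2 + α) = α^3 + α.
Reduce using α^3 ≡ α + 1 (mod α^3 + α + 1).
Reduced: 1.

0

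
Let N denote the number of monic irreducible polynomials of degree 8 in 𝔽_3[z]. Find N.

Gauss's count: N_{3}(8) = (1/8) Σ_{d|8} μ(8/d)·3^d.
Divisors of 8: 1, 2, 4, 8; μ(8/d) for each: 0, 0, -1, 1.
Σ = − 3^4 + 3^8 = 6480.
N = 6480/8 = 810.

810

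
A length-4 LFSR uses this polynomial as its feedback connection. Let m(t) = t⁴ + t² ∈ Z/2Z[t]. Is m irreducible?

No

Check for roots in Z/2Z: m(0) = 0 → root; m(1) = 0 → root.
m(0) = 0, so (t) divides m(t); m is reducible.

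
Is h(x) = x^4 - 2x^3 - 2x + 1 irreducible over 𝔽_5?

Check for roots in 𝔽_5: h(0) = 1; h(1) = 3; h(2) = 2; h(3) = 2; h(4) = 1.
No roots, so no linear factors.
Degree-2 irreducible divisors: test the 10 monic irreducibles of degree 2 over GF(5).
None of them divide h (all give nonzero remainder).
No irreducible factor of degree ≤ 2 exists, so h is irreducible over GF(5).

Yes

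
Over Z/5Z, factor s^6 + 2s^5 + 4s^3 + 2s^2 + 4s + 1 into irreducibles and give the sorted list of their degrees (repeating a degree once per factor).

6

Write h(s) = s^6 + 2s^5 + 4s^3 + 2s^2 + 4s + 1.
Roots in Z/5Z: h(0) = 1; h(1) = 4; h(2) = 2; h(3) = 4; h(4) = 4.
Complete factorization: h(s) = (s^6 + 2s^5 + 4s^3 + 2s^2 + 4s + 1).
Factor degrees with multiplicity: 6 = 6.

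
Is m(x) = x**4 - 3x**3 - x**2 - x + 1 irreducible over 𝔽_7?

Yes

Check for roots in 𝔽_7: m(0) = 1; m(1) = 4; m(2) = 1; m(3) = 3; m(4) = 3; m(5) = 4; m(6) = 5.
No roots, so no linear factors.
Degree-2 irreducible divisors: test the 21 monic irreducibles of degree 2 over GF(7).
None of them divide m (all give nonzero remainder).
No irreducible factor of degree ≤ 2 exists, so m is irreducible over GF(7).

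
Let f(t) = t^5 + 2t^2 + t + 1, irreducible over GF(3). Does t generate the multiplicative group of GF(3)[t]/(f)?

Yes

|GF(3^5)^×| = 3^5 − 1 = 242. Prime factorization: 242 = 2·11^2.
f is primitive ⇔ t has order 242 in GF(3)[t]/(f), i.e. t^(242/q) ≠ 1 for each prime q | 242.
t^(121) mod f = 2.
t^(22) mod f = t^4 + t^3 + 2t^2 + t.
None equal 1, so t has full order 242; f is primitive.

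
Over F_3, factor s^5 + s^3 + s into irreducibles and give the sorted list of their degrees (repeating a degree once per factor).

1, 1, 1, 1, 1

Write f(s) = s^5 + s^3 + s.
Roots in F_3: f(0) = 0 → root; f(1) = 0 → root; f(2) = 0 → root.
Linear factors from roots: (s), (s + 2), (s + 1).
Complete factorization: f(s) = (s)·(s + 1)^2·(s + 2)^2.
Factor degrees with multiplicity: 1 + 1 + 1 + 1 + 1 = 5.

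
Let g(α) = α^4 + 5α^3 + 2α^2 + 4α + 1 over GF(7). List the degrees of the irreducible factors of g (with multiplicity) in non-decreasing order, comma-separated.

4

Complete factorization: g(α) = (α^4 + 5α^3 + 2α^2 + 4α + 1).
Factor degrees with multiplicity: 4 = 4.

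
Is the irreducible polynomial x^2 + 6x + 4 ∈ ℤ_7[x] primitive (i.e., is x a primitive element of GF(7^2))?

Write f(x) = x^2 + 6x + 4.
|GF(7^2)^×| = 7^2 − 1 = 48. Prime factorization: 48 = 2^4·3.
f is primitive ⇔ x has order 48 in GF(7)[x]/(f), i.e. x^(48/q) ≠ 1 for each prime q | 48.
x^(24) mod f = 1
x^(16) mod f = 2.
Since x^(24) = 1, the order of x divides 24 < 48; not primitive.

No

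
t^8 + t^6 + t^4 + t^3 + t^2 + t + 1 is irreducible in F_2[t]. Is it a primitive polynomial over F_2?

Yes

Write f(t) = t^8 + t^6 + t^4 + t^3 + t^2 + t + 1.
|GF(2^8)^×| = 2^8 − 1 = 255. Prime factorization: 255 = 3·5·17.
f is primitive ⇔ t has order 255 in GF(2)[t]/(f), i.e. t^(255/q) ≠ 1 for each prime q | 255.
t^(85) mod f = t^4 + t^3 + t.
t^(51) mod f = t^6 + t^3.
t^(15) mod f = t^6 + t + 1.
None equal 1, so t has full order 255; f is primitive.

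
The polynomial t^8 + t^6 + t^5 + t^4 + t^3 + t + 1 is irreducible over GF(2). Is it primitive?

No

Write f(t) = t^8 + t^6 + t^5 + t^4 + t^3 + t + 1.
|GF(2^8)^×| = 2^8 − 1 = 255. Prime factorization: 255 = 3·5·17.
f is primitive ⇔ t has order 255 in GF(2)[t]/(f), i.e. t^(255/q) ≠ 1 for each prime q | 255.
t^(85) mod f = 1
t^(51) mod f = t^6 + t^5 + t^4 + t^3.
t^(15) mod f = t^7 + t^5 + t^4 + t^3 + t^2.
Since t^(85) = 1, the order of t divides 85 < 255; not primitive.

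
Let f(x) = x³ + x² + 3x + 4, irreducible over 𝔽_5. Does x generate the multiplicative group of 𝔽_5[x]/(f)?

No

|GF(5^3)^×| = 5^3 − 1 = 124. Prime factorization: 124 = 2^2·31.
f is primitive ⇔ x has order 124 in GF(5)[x]/(f), i.e. x^(124/q) ≠ 1 for each prime q | 124.
x^(62) mod f = 1
x^(4) mod f = 3x² + 4x + 4.
Since x^(62) = 1, the order of x divides 62 < 124; not primitive.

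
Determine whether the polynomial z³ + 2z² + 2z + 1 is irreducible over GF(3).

Write g(z) = z³ + 2z² + 2z + 1.
Check for roots in GF(3): g(0) = 1; g(1) = 0 → root; g(2) = 0 → root.
g(1) = 0, so (z − 1) divides g(z); g is reducible.

No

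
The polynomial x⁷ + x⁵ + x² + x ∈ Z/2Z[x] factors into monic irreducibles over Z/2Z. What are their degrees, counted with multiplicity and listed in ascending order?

Write f(x) = x⁷ + x⁵ + x² + x.
Roots in Z/2Z: f(0) = 0 → root; f(1) = 0 → root.
Linear factors from roots: (x), (x + 1).
Complete factorization: f(x) = (x)·(x + 1)·(x² + x + 1)·(x³ + x + 1).
Factor degrees with multiplicity: 1 + 1 + 2 + 3 = 7.

1, 1, 2, 3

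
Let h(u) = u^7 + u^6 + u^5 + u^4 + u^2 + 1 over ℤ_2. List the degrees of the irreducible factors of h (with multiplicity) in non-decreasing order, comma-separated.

Roots in ℤ_2: h(0) = 1; h(1) = 0 → root.
Linear factors from roots: (u + 1).
Complete factorization: h(u) = (u + 1)^2·(u^2 + u + 1)·(u^3 + u + 1).
Factor degrees with multiplicity: 1 + 1 + 2 + 3 = 7.

1, 1, 2, 3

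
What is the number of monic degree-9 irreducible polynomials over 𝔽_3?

2184

x^(3^9) − x is the product of all monic irreducibles of degree dividing 9; Möbius inversion gives N = (1/9) Σ μ(9/d)·3^d.
Divisors of 9: 1, 3, 9; μ(9/d) for each: 0, -1, 1.
Σ = − 3^3 + 3^9 = 19656.
N = 19656/9 = 2184.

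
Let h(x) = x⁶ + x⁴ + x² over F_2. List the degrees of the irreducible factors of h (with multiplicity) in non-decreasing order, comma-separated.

1, 1, 2, 2

Roots in F_2: h(0) = 0 → root; h(1) = 1.
Linear factors from roots: (x).
Complete factorization: h(x) = (x)^2·(x² + x + 1)^2.
Factor degrees with multiplicity: 1 + 1 + 2 + 2 = 6.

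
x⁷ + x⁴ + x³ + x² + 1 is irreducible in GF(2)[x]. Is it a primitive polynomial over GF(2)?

Write f(x) = x⁷ + x⁴ + x³ + x² + 1.
|GF(2^7)^×| = 2^7 − 1 = 127. Prime factorization: 127 = 127.
f is primitive ⇔ x has order 127 in GF(2)[x]/(f), i.e. x^(127/q) ≠ 1 for each prime q | 127.
x^(1) mod f = x.
None equal 1, so x has full order 127; f is primitive.

Yes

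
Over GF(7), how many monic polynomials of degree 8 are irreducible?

720300

Gauss's count: N_{7}(8) = (1/8) Σ_{d|8} μ(8/d)·7^d.
Divisors of 8: 1, 2, 4, 8; μ(8/d) for each: 0, 0, -1, 1.
Σ = − 7^4 + 7^8 = 5762400.
N = 5762400/8 = 720300.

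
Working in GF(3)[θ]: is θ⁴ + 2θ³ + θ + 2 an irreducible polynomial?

No

Write f(θ) = θ⁴ + 2θ³ + θ + 2.
Check for roots in GF(3): f(0) = 2; f(1) = 0 → root; f(2) = 0 → root.
f(1) = 0, so (θ − 1) divides f(θ); f is reducible.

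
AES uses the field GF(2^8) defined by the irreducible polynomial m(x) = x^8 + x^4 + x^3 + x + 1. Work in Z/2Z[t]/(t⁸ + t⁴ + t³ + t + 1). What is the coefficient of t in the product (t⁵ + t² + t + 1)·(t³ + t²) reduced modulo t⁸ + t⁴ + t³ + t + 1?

1

Multiply in Z/2Z[t]: (t⁵ + t² + t + 1)·(t³ + t²) = t⁸ + t⁷ + t⁵ + t².
Reduce using t⁸ ≡ t⁴ + t³ + t + 1 (mod t⁸ + t⁴ + t³ + t + 1).
Reduced: t⁷ + t⁵ + t⁴ + t³ + t² + t + 1.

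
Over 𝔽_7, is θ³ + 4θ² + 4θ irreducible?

Write m(θ) = θ³ + 4θ² + 4θ.
Check for roots in 𝔽_7: m(0) = 0 → root; m(1) = 2; m(2) = 4; m(3) = 5; m(4) = 4; m(5) = 0 → root; m(6) = 6.
m(0) = 0, so (θ) divides m(θ); m is reducible.

No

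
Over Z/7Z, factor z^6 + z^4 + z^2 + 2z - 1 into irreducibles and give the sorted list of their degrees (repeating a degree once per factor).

1, 1, 2, 2

Write f(z) = z^6 + z^4 + z^2 + 2z - 1.
Linear factors from roots: (z + 3), (z + 1).
Complete factorization: f(z) = (z + 1)·(z + 3)·(z^2 - 3z - 2)·(z^2 - z - 1).
Factor degrees with multiplicity: 1 + 1 + 2 + 2 = 6.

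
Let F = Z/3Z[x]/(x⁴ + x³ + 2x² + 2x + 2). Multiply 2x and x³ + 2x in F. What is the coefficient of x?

Multiply in Z/3Z[x]: (2x)·(x³ + 2x) = 2x⁴ + x².
Reduce using x⁴ ≡ 2x³ + x² + x + 1 (mod x⁴ + x³ + 2x² + 2x + 2).
Reduced: x³ + 2x + 2.

2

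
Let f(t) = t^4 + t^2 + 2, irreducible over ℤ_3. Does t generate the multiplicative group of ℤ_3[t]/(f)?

|GF(3^4)^×| = 3^4 − 1 = 80. Prime factorization: 80 = 2^4·5.
f is primitive ⇔ t has order 80 in GF(3)[t]/(f), i.e. t^(80/q) ≠ 1 for each prime q | 80.
t^(40) mod f = 2.
t^(16) mod f = 1
Since t^(16) = 1, the order of t divides 16 < 80; not primitive.

No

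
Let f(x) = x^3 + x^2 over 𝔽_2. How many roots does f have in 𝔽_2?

Evaluate at each of the 2 elements of 𝔽_2:
f(0) = 0 → root; f(1) = 0 → root.
Roots: {0, 1}.

2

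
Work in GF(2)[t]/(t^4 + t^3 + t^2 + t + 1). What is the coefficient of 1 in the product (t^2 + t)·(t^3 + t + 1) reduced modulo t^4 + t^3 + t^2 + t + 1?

Multiply in GF(2)[t]: (t^2 + t)·(t^3 + t + 1) = t^5 + t^4 + t^3 + t.
Reduce using t^4 ≡ t^3 + t^2 + t + 1 (mod t^4 + t^3 + t^2 + t + 1).
Reduced: t^2.

0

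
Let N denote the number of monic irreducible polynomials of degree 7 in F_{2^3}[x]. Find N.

299592

Gauss's count: N_{8}(7) = (1/7) Σ_{d|7} μ(7/d)·8^d.
Divisors of 7: 1, 7; μ(7/d) for each: -1, 1.
Σ = − 8^1 + 8^7 = 2097144.
N = 2097144/7 = 299592.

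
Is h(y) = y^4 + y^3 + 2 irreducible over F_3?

Check for roots in F_3: h(0) = 2; h(1) = 1; h(2) = 2.
No roots, so no linear factors.
Monic irreducibles of degree 2 over GF(3): y^2 + 1, y^2 + y + 2, y^2 + 2y + 2.
None of them divide h (all give nonzero remainder).
No irreducible factor of degree ≤ 2 exists, so h is irreducible over GF(3).

Yes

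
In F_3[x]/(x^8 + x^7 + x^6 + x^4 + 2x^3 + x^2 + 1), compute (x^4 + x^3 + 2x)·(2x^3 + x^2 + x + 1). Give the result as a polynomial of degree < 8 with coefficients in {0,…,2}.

2x^7 + 2x^5 + 2x^2 + 2x

Multiply in F_3[x]: (x^4 + x^3 + 2x)·(2x^3 + x^2 + x + 1) = 2x^7 + 2x^5 + 2x^2 + 2x.
Reduced: 2x^7 + 2x^5 + 2x^2 + 2x.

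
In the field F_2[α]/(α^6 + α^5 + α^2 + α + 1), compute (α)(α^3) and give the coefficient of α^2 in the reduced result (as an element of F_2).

Multiply in F_2[α]: (α)·(α^3) = α^4.
Reduced: α^4.

0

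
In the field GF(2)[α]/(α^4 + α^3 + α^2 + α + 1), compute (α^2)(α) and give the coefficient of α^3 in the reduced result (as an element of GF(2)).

Multiply in GF(2)[α]: (α^2)·(α) = α^3.
Reduced: α^3.

1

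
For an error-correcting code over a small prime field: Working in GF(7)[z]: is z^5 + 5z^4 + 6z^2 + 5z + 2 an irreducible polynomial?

Write P(z) = z^5 + 5z^4 + 6z^2 + 5z + 2.
Check for roots in GF(7): P(0) = 2; P(1) = 5; P(2) = 1; P(3) = 5; P(4) = 0 → root; P(5) = 1; P(6) = 0 → root.
P(4) = 0, so (z − 4) divides P(z); P is reducible.

No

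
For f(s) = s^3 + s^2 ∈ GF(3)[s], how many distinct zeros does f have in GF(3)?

Evaluate at each of the 3 elements of GF(3):
f(0) = 0 → root; f(1) = 2; f(2) = 0 → root.
Roots: {0, 2}.

2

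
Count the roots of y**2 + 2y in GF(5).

Write f(y) = y**2 + 2y.
Evaluate at each of the 5 elements of GF(5):
f(0) = 0 → root; f(1) = 3; f(2) = 3; f(3) = 0 → root; f(4) = 4.
Roots: {0, 3}.

2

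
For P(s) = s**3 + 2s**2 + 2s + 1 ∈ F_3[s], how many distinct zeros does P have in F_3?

Evaluate at each of the 3 elements of F_3:
P(0) = 1; P(1) = 0 → root; P(2) = 0 → root.
Roots: {1, 2}.

2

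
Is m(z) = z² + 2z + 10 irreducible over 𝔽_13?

No

Check each element of 𝔽_13 for a root: m(0)=10, m(1)=0, m(2)=5, m(3)=12, m(4)=8, m(5)=6, m(6)=6, m(7)=8, m(8)=12, m(9)=5, m(10)=0, m(11)=10, m(12)=9.
m(1) = 0, so (z − 1) divides m(z); m is reducible.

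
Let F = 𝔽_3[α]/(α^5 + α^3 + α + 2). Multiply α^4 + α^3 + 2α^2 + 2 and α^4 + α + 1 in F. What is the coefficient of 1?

2

Multiply in 𝔽_3[α]: (α^4 + α^3 + 2α^2 + 2)·(α^4 + α + 1) = α^8 + α^7 + 2α^6 + α^5 + α^4 + 2α^2 + 2α + 2.
Reduce using α^5 ≡ 2α^3 + 2α + 1 (mod α^5 + α^3 + α + 2).
Reduced: 2α^4 + 2α^2 + 2.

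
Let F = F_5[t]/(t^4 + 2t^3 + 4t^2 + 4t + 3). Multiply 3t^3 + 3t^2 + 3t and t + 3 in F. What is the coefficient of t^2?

Multiply in F_5[t]: (3t^3 + 3t^2 + 3t)·(t + 3) = 3t^4 + 2t^3 + 2t^2 + 4t.
Reduce using t^4 ≡ 3t^3 + t^2 + t + 2 (mod t^4 + 2t^3 + 4t^2 + 4t + 3).
Reduced: t^3 + 2t + 1.

0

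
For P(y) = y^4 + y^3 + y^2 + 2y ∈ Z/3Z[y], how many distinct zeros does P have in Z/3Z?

Evaluate at each of the 3 elements of Z/3Z:
P(0) = 0 → root; P(1) = 2; P(2) = 2.
Roots: {0}.

1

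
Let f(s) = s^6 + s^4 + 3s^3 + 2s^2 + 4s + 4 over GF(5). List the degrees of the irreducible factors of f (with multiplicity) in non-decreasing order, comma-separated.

1, 1, 2, 2

Roots in GF(5): f(0) = 4; f(1) = 0 → root; f(2) = 4; f(3) = 0 → root; f(4) = 1.
Linear factors from roots: (s + 4), (s + 2).
Complete factorization: f(s) = (s + 2)·(s + 4)·(s^2 + 3)·(s^2 + 4s + 1).
Factor degrees with multiplicity: 1 + 1 + 2 + 2 = 6.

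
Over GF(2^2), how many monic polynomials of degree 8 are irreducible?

8160

Gauss's count: N_{4}(8) = (1/8) Σ_{d|8} μ(8/d)·4^d.
Divisors of 8: 1, 2, 4, 8; μ(8/d) for each: 0, 0, -1, 1.
Σ = − 4^4 + 4^8 = 65280.
N = 65280/8 = 8160.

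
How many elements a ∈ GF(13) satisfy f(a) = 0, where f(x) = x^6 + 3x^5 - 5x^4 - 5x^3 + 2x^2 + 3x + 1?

2

Evaluate at each of the 13 elements of GF(13):
f(0) = 1; f(1) = 0 → root; f(2) = 3; f(3) = 10; f(4) = 10; f(5) = 9; f(6) = 11; f(7) = 4; f(8) = 3; f(9) = 7; f(10) = 0 → root; f(11) = 9; f(12) = 11.
Roots: {1, 10}.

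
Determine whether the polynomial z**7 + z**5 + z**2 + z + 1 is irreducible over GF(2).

Yes

Write g(z) = z**7 + z**5 + z**2 + z + 1.
Check for roots in GF(2): g(0) = 1; g(1) = 1.
No roots, so no linear factors.
Monic irreducibles of degree 2 over GF(2): z**2 + z + 1.
None of them divide g (all give nonzero remainder).
Monic irreducibles of degree 3 over GF(2): z**3 + z + 1, z**3 + z**2 + 1.
None of them divide g (all give nonzero remainder).
No irreducible factor of degree ≤ 3 exists, so g is irreducible over GF(2).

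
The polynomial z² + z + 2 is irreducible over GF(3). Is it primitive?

Yes

Write f(z) = z² + z + 2.
|GF(3^2)^×| = 3^2 − 1 = 8. Prime factorization: 8 = 2^3.
f is primitive ⇔ z has order 8 in GF(3)[z]/(f), i.e. z^(8/q) ≠ 1 for each prime q | 8.
z^(4) mod f = 2.
None equal 1, so z has full order 8; f is primitive.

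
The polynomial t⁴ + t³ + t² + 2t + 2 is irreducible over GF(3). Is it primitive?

Yes

Write f(t) = t⁴ + t³ + t² + 2t + 2.
|GF(3^4)^×| = 3^4 − 1 = 80. Prime factorization: 80 = 2^4·5.
f is primitive ⇔ t has order 80 in GF(3)[t]/(f), i.e. t^(80/q) ≠ 1 for each prime q | 80.
t^(40) mod f = 2.
t^(16) mod f = 2t³ + 1.
None equal 1, so t has full order 80; f is primitive.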